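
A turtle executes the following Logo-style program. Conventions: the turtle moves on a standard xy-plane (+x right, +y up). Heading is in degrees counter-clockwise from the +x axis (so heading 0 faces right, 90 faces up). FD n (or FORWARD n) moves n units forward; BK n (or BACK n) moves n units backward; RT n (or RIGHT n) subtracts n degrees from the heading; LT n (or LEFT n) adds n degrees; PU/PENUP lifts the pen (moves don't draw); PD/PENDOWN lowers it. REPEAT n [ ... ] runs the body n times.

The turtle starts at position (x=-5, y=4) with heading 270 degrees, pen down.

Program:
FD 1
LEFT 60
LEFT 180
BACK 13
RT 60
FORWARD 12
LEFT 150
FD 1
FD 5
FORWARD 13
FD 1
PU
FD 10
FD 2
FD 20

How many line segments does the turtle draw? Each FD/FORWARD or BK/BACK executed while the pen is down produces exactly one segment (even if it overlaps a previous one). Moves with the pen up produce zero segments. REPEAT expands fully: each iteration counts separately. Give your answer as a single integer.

Executing turtle program step by step:
Start: pos=(-5,4), heading=270, pen down
FD 1: (-5,4) -> (-5,3) [heading=270, draw]
LT 60: heading 270 -> 330
LT 180: heading 330 -> 150
BK 13: (-5,3) -> (6.258,-3.5) [heading=150, draw]
RT 60: heading 150 -> 90
FD 12: (6.258,-3.5) -> (6.258,8.5) [heading=90, draw]
LT 150: heading 90 -> 240
FD 1: (6.258,8.5) -> (5.758,7.634) [heading=240, draw]
FD 5: (5.758,7.634) -> (3.258,3.304) [heading=240, draw]
FD 13: (3.258,3.304) -> (-3.242,-7.954) [heading=240, draw]
FD 1: (-3.242,-7.954) -> (-3.742,-8.821) [heading=240, draw]
PU: pen up
FD 10: (-3.742,-8.821) -> (-8.742,-17.481) [heading=240, move]
FD 2: (-8.742,-17.481) -> (-9.742,-19.213) [heading=240, move]
FD 20: (-9.742,-19.213) -> (-19.742,-36.533) [heading=240, move]
Final: pos=(-19.742,-36.533), heading=240, 7 segment(s) drawn
Segments drawn: 7

Answer: 7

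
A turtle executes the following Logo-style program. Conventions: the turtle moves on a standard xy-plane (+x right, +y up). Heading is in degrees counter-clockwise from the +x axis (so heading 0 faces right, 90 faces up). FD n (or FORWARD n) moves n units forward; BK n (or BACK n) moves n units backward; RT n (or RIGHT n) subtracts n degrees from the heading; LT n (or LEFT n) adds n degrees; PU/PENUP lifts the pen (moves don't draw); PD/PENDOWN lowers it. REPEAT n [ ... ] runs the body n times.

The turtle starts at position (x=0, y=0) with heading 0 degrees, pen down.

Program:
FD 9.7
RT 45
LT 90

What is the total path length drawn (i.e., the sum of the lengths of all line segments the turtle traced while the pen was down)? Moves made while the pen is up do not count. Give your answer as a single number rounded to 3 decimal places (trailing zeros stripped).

Answer: 9.7

Derivation:
Executing turtle program step by step:
Start: pos=(0,0), heading=0, pen down
FD 9.7: (0,0) -> (9.7,0) [heading=0, draw]
RT 45: heading 0 -> 315
LT 90: heading 315 -> 45
Final: pos=(9.7,0), heading=45, 1 segment(s) drawn

Segment lengths:
  seg 1: (0,0) -> (9.7,0), length = 9.7
Total = 9.7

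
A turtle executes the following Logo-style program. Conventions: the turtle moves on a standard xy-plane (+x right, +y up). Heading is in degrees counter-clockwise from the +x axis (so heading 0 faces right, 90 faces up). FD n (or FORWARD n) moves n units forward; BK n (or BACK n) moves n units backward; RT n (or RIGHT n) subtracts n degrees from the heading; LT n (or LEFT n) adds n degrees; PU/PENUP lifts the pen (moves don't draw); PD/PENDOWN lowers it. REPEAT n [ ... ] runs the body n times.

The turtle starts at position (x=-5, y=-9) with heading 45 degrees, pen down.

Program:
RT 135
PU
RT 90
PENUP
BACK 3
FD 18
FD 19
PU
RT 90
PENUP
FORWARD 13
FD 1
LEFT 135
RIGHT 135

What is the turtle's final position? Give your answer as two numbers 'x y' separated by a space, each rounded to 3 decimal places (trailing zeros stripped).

Executing turtle program step by step:
Start: pos=(-5,-9), heading=45, pen down
RT 135: heading 45 -> 270
PU: pen up
RT 90: heading 270 -> 180
PU: pen up
BK 3: (-5,-9) -> (-2,-9) [heading=180, move]
FD 18: (-2,-9) -> (-20,-9) [heading=180, move]
FD 19: (-20,-9) -> (-39,-9) [heading=180, move]
PU: pen up
RT 90: heading 180 -> 90
PU: pen up
FD 13: (-39,-9) -> (-39,4) [heading=90, move]
FD 1: (-39,4) -> (-39,5) [heading=90, move]
LT 135: heading 90 -> 225
RT 135: heading 225 -> 90
Final: pos=(-39,5), heading=90, 0 segment(s) drawn

Answer: -39 5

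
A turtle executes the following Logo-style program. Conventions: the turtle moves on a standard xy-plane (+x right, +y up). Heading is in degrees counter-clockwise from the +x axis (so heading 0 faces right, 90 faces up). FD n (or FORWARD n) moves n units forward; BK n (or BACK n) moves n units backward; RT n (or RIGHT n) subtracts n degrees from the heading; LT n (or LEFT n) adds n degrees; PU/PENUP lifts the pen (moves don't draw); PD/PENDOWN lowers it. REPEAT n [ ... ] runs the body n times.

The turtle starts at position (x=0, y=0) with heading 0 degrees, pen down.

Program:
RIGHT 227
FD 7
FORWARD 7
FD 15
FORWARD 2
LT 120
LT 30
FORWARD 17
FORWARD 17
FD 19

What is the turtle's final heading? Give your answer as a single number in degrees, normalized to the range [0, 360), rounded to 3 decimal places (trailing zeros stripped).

Executing turtle program step by step:
Start: pos=(0,0), heading=0, pen down
RT 227: heading 0 -> 133
FD 7: (0,0) -> (-4.774,5.119) [heading=133, draw]
FD 7: (-4.774,5.119) -> (-9.548,10.239) [heading=133, draw]
FD 15: (-9.548,10.239) -> (-19.778,21.209) [heading=133, draw]
FD 2: (-19.778,21.209) -> (-21.142,22.672) [heading=133, draw]
LT 120: heading 133 -> 253
LT 30: heading 253 -> 283
FD 17: (-21.142,22.672) -> (-17.318,6.108) [heading=283, draw]
FD 17: (-17.318,6.108) -> (-13.494,-10.457) [heading=283, draw]
FD 19: (-13.494,-10.457) -> (-9.22,-28.97) [heading=283, draw]
Final: pos=(-9.22,-28.97), heading=283, 7 segment(s) drawn

Answer: 283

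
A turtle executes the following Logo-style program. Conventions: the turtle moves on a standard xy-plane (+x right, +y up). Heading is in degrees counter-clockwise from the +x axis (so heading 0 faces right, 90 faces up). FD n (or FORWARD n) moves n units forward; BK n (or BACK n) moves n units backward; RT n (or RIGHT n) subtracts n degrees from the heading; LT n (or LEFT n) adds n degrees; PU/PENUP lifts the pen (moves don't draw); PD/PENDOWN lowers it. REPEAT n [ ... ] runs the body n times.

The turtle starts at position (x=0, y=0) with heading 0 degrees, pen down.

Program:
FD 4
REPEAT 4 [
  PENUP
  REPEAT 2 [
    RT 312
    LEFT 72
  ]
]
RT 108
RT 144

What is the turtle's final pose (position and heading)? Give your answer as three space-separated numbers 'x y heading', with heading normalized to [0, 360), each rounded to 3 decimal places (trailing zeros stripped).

Executing turtle program step by step:
Start: pos=(0,0), heading=0, pen down
FD 4: (0,0) -> (4,0) [heading=0, draw]
REPEAT 4 [
  -- iteration 1/4 --
  PU: pen up
  REPEAT 2 [
    -- iteration 1/2 --
    RT 312: heading 0 -> 48
    LT 72: heading 48 -> 120
    -- iteration 2/2 --
    RT 312: heading 120 -> 168
    LT 72: heading 168 -> 240
  ]
  -- iteration 2/4 --
  PU: pen up
  REPEAT 2 [
    -- iteration 1/2 --
    RT 312: heading 240 -> 288
    LT 72: heading 288 -> 0
    -- iteration 2/2 --
    RT 312: heading 0 -> 48
    LT 72: heading 48 -> 120
  ]
  -- iteration 3/4 --
  PU: pen up
  REPEAT 2 [
    -- iteration 1/2 --
    RT 312: heading 120 -> 168
    LT 72: heading 168 -> 240
    -- iteration 2/2 --
    RT 312: heading 240 -> 288
    LT 72: heading 288 -> 0
  ]
  -- iteration 4/4 --
  PU: pen up
  REPEAT 2 [
    -- iteration 1/2 --
    RT 312: heading 0 -> 48
    LT 72: heading 48 -> 120
    -- iteration 2/2 --
    RT 312: heading 120 -> 168
    LT 72: heading 168 -> 240
  ]
]
RT 108: heading 240 -> 132
RT 144: heading 132 -> 348
Final: pos=(4,0), heading=348, 1 segment(s) drawn

Answer: 4 0 348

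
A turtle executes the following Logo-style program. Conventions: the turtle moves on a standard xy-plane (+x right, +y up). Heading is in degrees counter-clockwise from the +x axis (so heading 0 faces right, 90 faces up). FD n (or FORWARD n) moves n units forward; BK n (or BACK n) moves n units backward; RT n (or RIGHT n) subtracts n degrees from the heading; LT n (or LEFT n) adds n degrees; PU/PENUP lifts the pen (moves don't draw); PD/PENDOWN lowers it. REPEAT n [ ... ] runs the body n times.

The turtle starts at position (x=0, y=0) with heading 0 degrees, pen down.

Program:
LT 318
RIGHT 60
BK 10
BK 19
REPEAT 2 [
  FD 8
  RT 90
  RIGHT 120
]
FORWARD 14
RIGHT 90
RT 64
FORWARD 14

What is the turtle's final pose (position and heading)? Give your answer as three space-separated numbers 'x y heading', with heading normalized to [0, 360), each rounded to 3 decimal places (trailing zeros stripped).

Answer: 6.475 31.885 44

Derivation:
Executing turtle program step by step:
Start: pos=(0,0), heading=0, pen down
LT 318: heading 0 -> 318
RT 60: heading 318 -> 258
BK 10: (0,0) -> (2.079,9.781) [heading=258, draw]
BK 19: (2.079,9.781) -> (6.029,28.366) [heading=258, draw]
REPEAT 2 [
  -- iteration 1/2 --
  FD 8: (6.029,28.366) -> (4.366,20.541) [heading=258, draw]
  RT 90: heading 258 -> 168
  RT 120: heading 168 -> 48
  -- iteration 2/2 --
  FD 8: (4.366,20.541) -> (9.719,26.486) [heading=48, draw]
  RT 90: heading 48 -> 318
  RT 120: heading 318 -> 198
]
FD 14: (9.719,26.486) -> (-3.596,22.16) [heading=198, draw]
RT 90: heading 198 -> 108
RT 64: heading 108 -> 44
FD 14: (-3.596,22.16) -> (6.475,31.885) [heading=44, draw]
Final: pos=(6.475,31.885), heading=44, 6 segment(s) drawn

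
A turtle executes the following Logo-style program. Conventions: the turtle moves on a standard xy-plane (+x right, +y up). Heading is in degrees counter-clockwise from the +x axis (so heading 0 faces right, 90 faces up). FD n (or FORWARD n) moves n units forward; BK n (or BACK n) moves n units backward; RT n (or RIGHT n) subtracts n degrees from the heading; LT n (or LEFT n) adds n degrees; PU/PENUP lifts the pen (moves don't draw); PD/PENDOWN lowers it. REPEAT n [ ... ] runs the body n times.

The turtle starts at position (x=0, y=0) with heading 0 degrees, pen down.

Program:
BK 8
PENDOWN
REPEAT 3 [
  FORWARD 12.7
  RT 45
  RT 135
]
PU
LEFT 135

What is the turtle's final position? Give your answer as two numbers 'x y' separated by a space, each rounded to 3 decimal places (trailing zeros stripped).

Executing turtle program step by step:
Start: pos=(0,0), heading=0, pen down
BK 8: (0,0) -> (-8,0) [heading=0, draw]
PD: pen down
REPEAT 3 [
  -- iteration 1/3 --
  FD 12.7: (-8,0) -> (4.7,0) [heading=0, draw]
  RT 45: heading 0 -> 315
  RT 135: heading 315 -> 180
  -- iteration 2/3 --
  FD 12.7: (4.7,0) -> (-8,0) [heading=180, draw]
  RT 45: heading 180 -> 135
  RT 135: heading 135 -> 0
  -- iteration 3/3 --
  FD 12.7: (-8,0) -> (4.7,0) [heading=0, draw]
  RT 45: heading 0 -> 315
  RT 135: heading 315 -> 180
]
PU: pen up
LT 135: heading 180 -> 315
Final: pos=(4.7,0), heading=315, 4 segment(s) drawn

Answer: 4.7 0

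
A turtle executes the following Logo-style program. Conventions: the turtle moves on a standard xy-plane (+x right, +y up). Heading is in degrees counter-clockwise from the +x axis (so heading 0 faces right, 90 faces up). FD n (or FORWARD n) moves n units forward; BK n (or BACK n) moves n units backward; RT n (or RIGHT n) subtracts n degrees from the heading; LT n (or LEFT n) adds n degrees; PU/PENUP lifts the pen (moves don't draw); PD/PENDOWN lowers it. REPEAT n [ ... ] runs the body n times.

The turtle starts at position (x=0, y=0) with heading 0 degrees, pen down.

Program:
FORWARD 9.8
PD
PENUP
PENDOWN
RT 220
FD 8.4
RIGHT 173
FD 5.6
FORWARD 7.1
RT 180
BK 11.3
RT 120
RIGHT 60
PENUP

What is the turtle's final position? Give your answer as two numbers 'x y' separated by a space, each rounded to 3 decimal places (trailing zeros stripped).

Executing turtle program step by step:
Start: pos=(0,0), heading=0, pen down
FD 9.8: (0,0) -> (9.8,0) [heading=0, draw]
PD: pen down
PU: pen up
PD: pen down
RT 220: heading 0 -> 140
FD 8.4: (9.8,0) -> (3.365,5.399) [heading=140, draw]
RT 173: heading 140 -> 327
FD 5.6: (3.365,5.399) -> (8.062,2.349) [heading=327, draw]
FD 7.1: (8.062,2.349) -> (14.016,-1.517) [heading=327, draw]
RT 180: heading 327 -> 147
BK 11.3: (14.016,-1.517) -> (23.493,-7.672) [heading=147, draw]
RT 120: heading 147 -> 27
RT 60: heading 27 -> 327
PU: pen up
Final: pos=(23.493,-7.672), heading=327, 5 segment(s) drawn

Answer: 23.493 -7.672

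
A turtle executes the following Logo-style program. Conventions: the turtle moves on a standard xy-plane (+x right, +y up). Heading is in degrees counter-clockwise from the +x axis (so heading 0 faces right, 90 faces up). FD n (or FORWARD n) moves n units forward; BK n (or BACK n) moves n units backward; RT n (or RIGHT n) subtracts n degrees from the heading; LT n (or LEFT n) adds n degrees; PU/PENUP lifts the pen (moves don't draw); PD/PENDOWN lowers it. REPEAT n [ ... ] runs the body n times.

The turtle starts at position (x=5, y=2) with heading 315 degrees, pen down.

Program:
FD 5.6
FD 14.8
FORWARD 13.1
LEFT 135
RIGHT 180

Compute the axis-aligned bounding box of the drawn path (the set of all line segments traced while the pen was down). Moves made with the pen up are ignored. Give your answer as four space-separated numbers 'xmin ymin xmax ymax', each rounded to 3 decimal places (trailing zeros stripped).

Answer: 5 -21.688 28.688 2

Derivation:
Executing turtle program step by step:
Start: pos=(5,2), heading=315, pen down
FD 5.6: (5,2) -> (8.96,-1.96) [heading=315, draw]
FD 14.8: (8.96,-1.96) -> (19.425,-12.425) [heading=315, draw]
FD 13.1: (19.425,-12.425) -> (28.688,-21.688) [heading=315, draw]
LT 135: heading 315 -> 90
RT 180: heading 90 -> 270
Final: pos=(28.688,-21.688), heading=270, 3 segment(s) drawn

Segment endpoints: x in {5, 8.96, 19.425, 28.688}, y in {-21.688, -12.425, -1.96, 2}
xmin=5, ymin=-21.688, xmax=28.688, ymax=2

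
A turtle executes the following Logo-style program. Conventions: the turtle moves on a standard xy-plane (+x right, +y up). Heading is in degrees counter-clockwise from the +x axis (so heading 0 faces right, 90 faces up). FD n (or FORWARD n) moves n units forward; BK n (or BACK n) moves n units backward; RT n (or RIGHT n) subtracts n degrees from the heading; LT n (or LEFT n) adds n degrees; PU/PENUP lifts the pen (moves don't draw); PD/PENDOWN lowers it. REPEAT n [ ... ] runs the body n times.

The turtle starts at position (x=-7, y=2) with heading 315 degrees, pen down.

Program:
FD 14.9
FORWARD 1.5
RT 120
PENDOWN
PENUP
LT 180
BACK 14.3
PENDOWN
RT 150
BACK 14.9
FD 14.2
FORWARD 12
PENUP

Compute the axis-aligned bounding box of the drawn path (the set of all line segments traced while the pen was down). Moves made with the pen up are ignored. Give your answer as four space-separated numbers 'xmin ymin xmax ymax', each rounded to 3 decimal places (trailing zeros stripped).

Answer: -17.206 -21.288 4.597 2

Derivation:
Executing turtle program step by step:
Start: pos=(-7,2), heading=315, pen down
FD 14.9: (-7,2) -> (3.536,-8.536) [heading=315, draw]
FD 1.5: (3.536,-8.536) -> (4.597,-9.597) [heading=315, draw]
RT 120: heading 315 -> 195
PD: pen down
PU: pen up
LT 180: heading 195 -> 15
BK 14.3: (4.597,-9.597) -> (-9.216,-13.298) [heading=15, move]
PD: pen down
RT 150: heading 15 -> 225
BK 14.9: (-9.216,-13.298) -> (1.32,-2.762) [heading=225, draw]
FD 14.2: (1.32,-2.762) -> (-8.721,-12.803) [heading=225, draw]
FD 12: (-8.721,-12.803) -> (-17.206,-21.288) [heading=225, draw]
PU: pen up
Final: pos=(-17.206,-21.288), heading=225, 5 segment(s) drawn

Segment endpoints: x in {-17.206, -9.216, -8.721, -7, 1.32, 3.536, 4.597}, y in {-21.288, -13.298, -12.803, -9.597, -8.536, -2.762, 2}
xmin=-17.206, ymin=-21.288, xmax=4.597, ymax=2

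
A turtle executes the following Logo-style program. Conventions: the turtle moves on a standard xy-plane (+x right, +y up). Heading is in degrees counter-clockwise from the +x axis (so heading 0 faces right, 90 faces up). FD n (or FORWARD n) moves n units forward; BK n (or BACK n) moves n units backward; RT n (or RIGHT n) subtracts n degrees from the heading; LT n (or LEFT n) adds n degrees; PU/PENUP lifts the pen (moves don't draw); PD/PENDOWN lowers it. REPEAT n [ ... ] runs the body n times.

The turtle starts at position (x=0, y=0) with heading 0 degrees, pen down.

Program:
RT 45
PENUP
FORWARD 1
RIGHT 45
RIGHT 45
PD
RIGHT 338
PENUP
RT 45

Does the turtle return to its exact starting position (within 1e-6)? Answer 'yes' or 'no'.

Executing turtle program step by step:
Start: pos=(0,0), heading=0, pen down
RT 45: heading 0 -> 315
PU: pen up
FD 1: (0,0) -> (0.707,-0.707) [heading=315, move]
RT 45: heading 315 -> 270
RT 45: heading 270 -> 225
PD: pen down
RT 338: heading 225 -> 247
PU: pen up
RT 45: heading 247 -> 202
Final: pos=(0.707,-0.707), heading=202, 0 segment(s) drawn

Start position: (0, 0)
Final position: (0.707, -0.707)
Distance = 1; >= 1e-6 -> NOT closed

Answer: no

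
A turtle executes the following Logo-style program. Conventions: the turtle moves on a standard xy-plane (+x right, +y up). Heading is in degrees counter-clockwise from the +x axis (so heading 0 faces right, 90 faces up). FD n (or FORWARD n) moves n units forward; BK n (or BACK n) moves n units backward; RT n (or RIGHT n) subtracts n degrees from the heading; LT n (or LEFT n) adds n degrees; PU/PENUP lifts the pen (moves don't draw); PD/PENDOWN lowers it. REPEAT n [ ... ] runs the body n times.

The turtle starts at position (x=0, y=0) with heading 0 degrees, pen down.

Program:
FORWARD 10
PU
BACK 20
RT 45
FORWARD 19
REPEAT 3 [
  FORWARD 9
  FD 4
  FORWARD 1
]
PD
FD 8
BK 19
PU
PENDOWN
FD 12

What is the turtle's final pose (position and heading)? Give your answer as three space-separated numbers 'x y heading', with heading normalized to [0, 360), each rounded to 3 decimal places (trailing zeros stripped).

Answer: 33.841 -43.841 315

Derivation:
Executing turtle program step by step:
Start: pos=(0,0), heading=0, pen down
FD 10: (0,0) -> (10,0) [heading=0, draw]
PU: pen up
BK 20: (10,0) -> (-10,0) [heading=0, move]
RT 45: heading 0 -> 315
FD 19: (-10,0) -> (3.435,-13.435) [heading=315, move]
REPEAT 3 [
  -- iteration 1/3 --
  FD 9: (3.435,-13.435) -> (9.799,-19.799) [heading=315, move]
  FD 4: (9.799,-19.799) -> (12.627,-22.627) [heading=315, move]
  FD 1: (12.627,-22.627) -> (13.335,-23.335) [heading=315, move]
  -- iteration 2/3 --
  FD 9: (13.335,-23.335) -> (19.698,-29.698) [heading=315, move]
  FD 4: (19.698,-29.698) -> (22.527,-32.527) [heading=315, move]
  FD 1: (22.527,-32.527) -> (23.234,-33.234) [heading=315, move]
  -- iteration 3/3 --
  FD 9: (23.234,-33.234) -> (29.598,-39.598) [heading=315, move]
  FD 4: (29.598,-39.598) -> (32.426,-42.426) [heading=315, move]
  FD 1: (32.426,-42.426) -> (33.134,-43.134) [heading=315, move]
]
PD: pen down
FD 8: (33.134,-43.134) -> (38.79,-48.79) [heading=315, draw]
BK 19: (38.79,-48.79) -> (25.355,-35.355) [heading=315, draw]
PU: pen up
PD: pen down
FD 12: (25.355,-35.355) -> (33.841,-43.841) [heading=315, draw]
Final: pos=(33.841,-43.841), heading=315, 4 segment(s) drawn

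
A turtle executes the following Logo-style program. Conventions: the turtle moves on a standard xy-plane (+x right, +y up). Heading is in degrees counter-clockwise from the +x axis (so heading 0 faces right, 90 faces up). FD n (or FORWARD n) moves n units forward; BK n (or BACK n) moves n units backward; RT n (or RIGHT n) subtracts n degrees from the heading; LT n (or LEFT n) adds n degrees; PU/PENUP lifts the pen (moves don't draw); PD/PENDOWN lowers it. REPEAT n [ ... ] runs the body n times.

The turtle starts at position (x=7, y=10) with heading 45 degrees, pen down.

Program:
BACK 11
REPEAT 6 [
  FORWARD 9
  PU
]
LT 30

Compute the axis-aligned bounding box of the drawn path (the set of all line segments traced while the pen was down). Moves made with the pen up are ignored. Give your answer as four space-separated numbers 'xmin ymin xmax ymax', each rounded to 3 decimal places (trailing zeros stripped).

Answer: -0.778 2.222 7 10

Derivation:
Executing turtle program step by step:
Start: pos=(7,10), heading=45, pen down
BK 11: (7,10) -> (-0.778,2.222) [heading=45, draw]
REPEAT 6 [
  -- iteration 1/6 --
  FD 9: (-0.778,2.222) -> (5.586,8.586) [heading=45, draw]
  PU: pen up
  -- iteration 2/6 --
  FD 9: (5.586,8.586) -> (11.95,14.95) [heading=45, move]
  PU: pen up
  -- iteration 3/6 --
  FD 9: (11.95,14.95) -> (18.314,21.314) [heading=45, move]
  PU: pen up
  -- iteration 4/6 --
  FD 9: (18.314,21.314) -> (24.678,27.678) [heading=45, move]
  PU: pen up
  -- iteration 5/6 --
  FD 9: (24.678,27.678) -> (31.042,34.042) [heading=45, move]
  PU: pen up
  -- iteration 6/6 --
  FD 9: (31.042,34.042) -> (37.406,40.406) [heading=45, move]
  PU: pen up
]
LT 30: heading 45 -> 75
Final: pos=(37.406,40.406), heading=75, 2 segment(s) drawn

Segment endpoints: x in {-0.778, 5.586, 7}, y in {2.222, 8.586, 10}
xmin=-0.778, ymin=2.222, xmax=7, ymax=10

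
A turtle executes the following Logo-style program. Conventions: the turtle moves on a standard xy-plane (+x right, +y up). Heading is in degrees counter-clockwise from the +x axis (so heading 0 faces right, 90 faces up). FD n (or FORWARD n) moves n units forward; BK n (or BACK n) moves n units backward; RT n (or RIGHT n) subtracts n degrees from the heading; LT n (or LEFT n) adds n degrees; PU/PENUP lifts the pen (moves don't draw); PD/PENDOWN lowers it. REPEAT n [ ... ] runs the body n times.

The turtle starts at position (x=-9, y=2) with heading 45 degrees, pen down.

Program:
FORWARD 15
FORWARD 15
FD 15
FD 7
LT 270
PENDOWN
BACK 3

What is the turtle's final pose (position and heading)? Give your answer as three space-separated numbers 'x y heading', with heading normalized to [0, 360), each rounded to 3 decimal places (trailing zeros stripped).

Answer: 25.648 40.891 315

Derivation:
Executing turtle program step by step:
Start: pos=(-9,2), heading=45, pen down
FD 15: (-9,2) -> (1.607,12.607) [heading=45, draw]
FD 15: (1.607,12.607) -> (12.213,23.213) [heading=45, draw]
FD 15: (12.213,23.213) -> (22.82,33.82) [heading=45, draw]
FD 7: (22.82,33.82) -> (27.77,38.77) [heading=45, draw]
LT 270: heading 45 -> 315
PD: pen down
BK 3: (27.77,38.77) -> (25.648,40.891) [heading=315, draw]
Final: pos=(25.648,40.891), heading=315, 5 segment(s) drawn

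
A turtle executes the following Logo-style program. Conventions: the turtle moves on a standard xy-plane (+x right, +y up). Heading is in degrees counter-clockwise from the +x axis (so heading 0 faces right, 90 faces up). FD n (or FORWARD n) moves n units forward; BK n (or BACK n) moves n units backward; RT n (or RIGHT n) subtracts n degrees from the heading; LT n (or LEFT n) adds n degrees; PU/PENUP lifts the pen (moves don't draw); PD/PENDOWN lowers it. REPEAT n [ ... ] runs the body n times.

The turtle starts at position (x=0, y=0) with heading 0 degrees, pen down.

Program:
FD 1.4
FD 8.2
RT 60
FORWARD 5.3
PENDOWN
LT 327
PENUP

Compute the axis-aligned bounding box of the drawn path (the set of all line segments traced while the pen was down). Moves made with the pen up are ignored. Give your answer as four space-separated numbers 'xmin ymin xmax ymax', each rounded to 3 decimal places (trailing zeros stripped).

Answer: 0 -4.59 12.25 0

Derivation:
Executing turtle program step by step:
Start: pos=(0,0), heading=0, pen down
FD 1.4: (0,0) -> (1.4,0) [heading=0, draw]
FD 8.2: (1.4,0) -> (9.6,0) [heading=0, draw]
RT 60: heading 0 -> 300
FD 5.3: (9.6,0) -> (12.25,-4.59) [heading=300, draw]
PD: pen down
LT 327: heading 300 -> 267
PU: pen up
Final: pos=(12.25,-4.59), heading=267, 3 segment(s) drawn

Segment endpoints: x in {0, 1.4, 9.6, 12.25}, y in {-4.59, 0}
xmin=0, ymin=-4.59, xmax=12.25, ymax=0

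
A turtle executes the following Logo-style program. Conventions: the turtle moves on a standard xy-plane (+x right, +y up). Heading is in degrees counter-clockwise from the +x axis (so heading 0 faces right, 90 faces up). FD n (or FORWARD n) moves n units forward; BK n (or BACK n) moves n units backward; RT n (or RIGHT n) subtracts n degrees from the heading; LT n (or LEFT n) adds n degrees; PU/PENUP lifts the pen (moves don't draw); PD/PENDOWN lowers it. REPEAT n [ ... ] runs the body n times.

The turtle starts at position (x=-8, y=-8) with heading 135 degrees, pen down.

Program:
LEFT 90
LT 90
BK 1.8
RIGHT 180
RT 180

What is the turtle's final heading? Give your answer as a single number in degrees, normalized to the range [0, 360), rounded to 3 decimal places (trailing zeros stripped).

Answer: 315

Derivation:
Executing turtle program step by step:
Start: pos=(-8,-8), heading=135, pen down
LT 90: heading 135 -> 225
LT 90: heading 225 -> 315
BK 1.8: (-8,-8) -> (-9.273,-6.727) [heading=315, draw]
RT 180: heading 315 -> 135
RT 180: heading 135 -> 315
Final: pos=(-9.273,-6.727), heading=315, 1 segment(s) drawn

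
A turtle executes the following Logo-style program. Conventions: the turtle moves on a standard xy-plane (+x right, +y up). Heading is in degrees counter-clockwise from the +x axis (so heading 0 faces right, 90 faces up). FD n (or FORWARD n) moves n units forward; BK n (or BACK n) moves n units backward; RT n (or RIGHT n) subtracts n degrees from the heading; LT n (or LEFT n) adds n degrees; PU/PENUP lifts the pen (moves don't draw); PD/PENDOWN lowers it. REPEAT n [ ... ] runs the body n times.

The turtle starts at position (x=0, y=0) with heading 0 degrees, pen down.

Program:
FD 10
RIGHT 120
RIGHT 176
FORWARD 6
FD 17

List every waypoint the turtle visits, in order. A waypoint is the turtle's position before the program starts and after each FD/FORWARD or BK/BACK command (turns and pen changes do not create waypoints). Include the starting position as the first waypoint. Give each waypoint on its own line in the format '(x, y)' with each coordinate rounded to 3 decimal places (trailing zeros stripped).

Answer: (0, 0)
(10, 0)
(12.63, 5.393)
(20.083, 20.672)

Derivation:
Executing turtle program step by step:
Start: pos=(0,0), heading=0, pen down
FD 10: (0,0) -> (10,0) [heading=0, draw]
RT 120: heading 0 -> 240
RT 176: heading 240 -> 64
FD 6: (10,0) -> (12.63,5.393) [heading=64, draw]
FD 17: (12.63,5.393) -> (20.083,20.672) [heading=64, draw]
Final: pos=(20.083,20.672), heading=64, 3 segment(s) drawn
Waypoints (4 total):
(0, 0)
(10, 0)
(12.63, 5.393)
(20.083, 20.672)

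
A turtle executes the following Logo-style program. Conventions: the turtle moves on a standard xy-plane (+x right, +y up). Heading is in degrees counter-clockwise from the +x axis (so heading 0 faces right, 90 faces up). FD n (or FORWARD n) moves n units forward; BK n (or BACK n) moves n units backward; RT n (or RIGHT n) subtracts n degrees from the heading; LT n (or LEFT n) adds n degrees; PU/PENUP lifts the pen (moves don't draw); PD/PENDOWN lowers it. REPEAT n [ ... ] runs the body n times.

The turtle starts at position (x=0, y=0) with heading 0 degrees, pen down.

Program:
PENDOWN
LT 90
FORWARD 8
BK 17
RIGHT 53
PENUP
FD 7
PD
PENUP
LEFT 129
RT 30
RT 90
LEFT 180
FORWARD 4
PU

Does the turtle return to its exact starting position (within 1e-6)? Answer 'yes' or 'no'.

Answer: no

Derivation:
Executing turtle program step by step:
Start: pos=(0,0), heading=0, pen down
PD: pen down
LT 90: heading 0 -> 90
FD 8: (0,0) -> (0,8) [heading=90, draw]
BK 17: (0,8) -> (0,-9) [heading=90, draw]
RT 53: heading 90 -> 37
PU: pen up
FD 7: (0,-9) -> (5.59,-4.787) [heading=37, move]
PD: pen down
PU: pen up
LT 129: heading 37 -> 166
RT 30: heading 166 -> 136
RT 90: heading 136 -> 46
LT 180: heading 46 -> 226
FD 4: (5.59,-4.787) -> (2.812,-7.665) [heading=226, move]
PU: pen up
Final: pos=(2.812,-7.665), heading=226, 2 segment(s) drawn

Start position: (0, 0)
Final position: (2.812, -7.665)
Distance = 8.164; >= 1e-6 -> NOT closed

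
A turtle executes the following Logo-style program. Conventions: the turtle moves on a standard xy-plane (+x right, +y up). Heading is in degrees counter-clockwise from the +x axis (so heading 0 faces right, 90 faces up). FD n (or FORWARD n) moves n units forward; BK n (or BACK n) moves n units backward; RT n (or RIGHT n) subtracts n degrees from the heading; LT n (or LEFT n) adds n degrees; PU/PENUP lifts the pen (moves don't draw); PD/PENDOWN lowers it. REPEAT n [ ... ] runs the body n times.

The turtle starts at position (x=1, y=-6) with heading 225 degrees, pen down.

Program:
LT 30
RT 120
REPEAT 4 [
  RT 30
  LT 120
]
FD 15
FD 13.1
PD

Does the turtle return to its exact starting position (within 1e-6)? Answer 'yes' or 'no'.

Answer: no

Derivation:
Executing turtle program step by step:
Start: pos=(1,-6), heading=225, pen down
LT 30: heading 225 -> 255
RT 120: heading 255 -> 135
REPEAT 4 [
  -- iteration 1/4 --
  RT 30: heading 135 -> 105
  LT 120: heading 105 -> 225
  -- iteration 2/4 --
  RT 30: heading 225 -> 195
  LT 120: heading 195 -> 315
  -- iteration 3/4 --
  RT 30: heading 315 -> 285
  LT 120: heading 285 -> 45
  -- iteration 4/4 --
  RT 30: heading 45 -> 15
  LT 120: heading 15 -> 135
]
FD 15: (1,-6) -> (-9.607,4.607) [heading=135, draw]
FD 13.1: (-9.607,4.607) -> (-18.87,13.87) [heading=135, draw]
PD: pen down
Final: pos=(-18.87,13.87), heading=135, 2 segment(s) drawn

Start position: (1, -6)
Final position: (-18.87, 13.87)
Distance = 28.1; >= 1e-6 -> NOT closed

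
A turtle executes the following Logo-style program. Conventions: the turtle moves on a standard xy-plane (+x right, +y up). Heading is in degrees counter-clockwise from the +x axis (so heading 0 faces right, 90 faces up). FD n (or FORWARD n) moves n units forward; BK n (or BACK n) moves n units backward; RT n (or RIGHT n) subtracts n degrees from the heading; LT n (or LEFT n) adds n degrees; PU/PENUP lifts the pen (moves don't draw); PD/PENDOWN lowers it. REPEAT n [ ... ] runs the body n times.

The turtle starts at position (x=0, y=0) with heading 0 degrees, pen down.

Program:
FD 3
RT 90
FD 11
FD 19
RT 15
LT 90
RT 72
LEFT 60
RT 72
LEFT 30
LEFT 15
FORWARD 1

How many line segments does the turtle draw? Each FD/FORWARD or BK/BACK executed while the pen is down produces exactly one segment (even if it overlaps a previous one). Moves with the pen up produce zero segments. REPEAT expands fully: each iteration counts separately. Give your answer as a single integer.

Executing turtle program step by step:
Start: pos=(0,0), heading=0, pen down
FD 3: (0,0) -> (3,0) [heading=0, draw]
RT 90: heading 0 -> 270
FD 11: (3,0) -> (3,-11) [heading=270, draw]
FD 19: (3,-11) -> (3,-30) [heading=270, draw]
RT 15: heading 270 -> 255
LT 90: heading 255 -> 345
RT 72: heading 345 -> 273
LT 60: heading 273 -> 333
RT 72: heading 333 -> 261
LT 30: heading 261 -> 291
LT 15: heading 291 -> 306
FD 1: (3,-30) -> (3.588,-30.809) [heading=306, draw]
Final: pos=(3.588,-30.809), heading=306, 4 segment(s) drawn
Segments drawn: 4

Answer: 4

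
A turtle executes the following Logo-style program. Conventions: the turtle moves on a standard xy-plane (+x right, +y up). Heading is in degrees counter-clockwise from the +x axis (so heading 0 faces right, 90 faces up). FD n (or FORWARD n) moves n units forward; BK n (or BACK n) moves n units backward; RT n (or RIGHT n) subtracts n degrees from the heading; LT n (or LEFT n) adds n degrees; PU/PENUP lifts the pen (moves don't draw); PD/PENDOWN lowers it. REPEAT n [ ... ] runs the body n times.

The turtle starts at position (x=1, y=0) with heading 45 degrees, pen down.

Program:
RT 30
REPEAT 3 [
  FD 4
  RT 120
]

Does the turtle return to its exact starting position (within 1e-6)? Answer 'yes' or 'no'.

Executing turtle program step by step:
Start: pos=(1,0), heading=45, pen down
RT 30: heading 45 -> 15
REPEAT 3 [
  -- iteration 1/3 --
  FD 4: (1,0) -> (4.864,1.035) [heading=15, draw]
  RT 120: heading 15 -> 255
  -- iteration 2/3 --
  FD 4: (4.864,1.035) -> (3.828,-2.828) [heading=255, draw]
  RT 120: heading 255 -> 135
  -- iteration 3/3 --
  FD 4: (3.828,-2.828) -> (1,0) [heading=135, draw]
  RT 120: heading 135 -> 15
]
Final: pos=(1,0), heading=15, 3 segment(s) drawn

Start position: (1, 0)
Final position: (1, 0)
Distance = 0; < 1e-6 -> CLOSED

Answer: yes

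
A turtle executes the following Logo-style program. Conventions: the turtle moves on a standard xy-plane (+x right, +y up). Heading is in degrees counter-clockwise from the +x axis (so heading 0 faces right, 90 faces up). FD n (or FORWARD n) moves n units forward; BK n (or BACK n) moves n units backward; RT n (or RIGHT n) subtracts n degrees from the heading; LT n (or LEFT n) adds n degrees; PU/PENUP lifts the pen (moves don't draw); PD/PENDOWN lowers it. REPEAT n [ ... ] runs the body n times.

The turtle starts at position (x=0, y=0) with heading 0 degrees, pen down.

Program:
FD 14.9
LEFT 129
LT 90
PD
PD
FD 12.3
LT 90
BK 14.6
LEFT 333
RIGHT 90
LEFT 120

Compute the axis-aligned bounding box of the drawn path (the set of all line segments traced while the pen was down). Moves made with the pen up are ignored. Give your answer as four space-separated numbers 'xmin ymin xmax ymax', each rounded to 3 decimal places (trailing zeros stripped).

Answer: -3.847 -7.741 14.9 3.606

Derivation:
Executing turtle program step by step:
Start: pos=(0,0), heading=0, pen down
FD 14.9: (0,0) -> (14.9,0) [heading=0, draw]
LT 129: heading 0 -> 129
LT 90: heading 129 -> 219
PD: pen down
PD: pen down
FD 12.3: (14.9,0) -> (5.341,-7.741) [heading=219, draw]
LT 90: heading 219 -> 309
BK 14.6: (5.341,-7.741) -> (-3.847,3.606) [heading=309, draw]
LT 333: heading 309 -> 282
RT 90: heading 282 -> 192
LT 120: heading 192 -> 312
Final: pos=(-3.847,3.606), heading=312, 3 segment(s) drawn

Segment endpoints: x in {-3.847, 0, 5.341, 14.9}, y in {-7.741, 0, 3.606}
xmin=-3.847, ymin=-7.741, xmax=14.9, ymax=3.606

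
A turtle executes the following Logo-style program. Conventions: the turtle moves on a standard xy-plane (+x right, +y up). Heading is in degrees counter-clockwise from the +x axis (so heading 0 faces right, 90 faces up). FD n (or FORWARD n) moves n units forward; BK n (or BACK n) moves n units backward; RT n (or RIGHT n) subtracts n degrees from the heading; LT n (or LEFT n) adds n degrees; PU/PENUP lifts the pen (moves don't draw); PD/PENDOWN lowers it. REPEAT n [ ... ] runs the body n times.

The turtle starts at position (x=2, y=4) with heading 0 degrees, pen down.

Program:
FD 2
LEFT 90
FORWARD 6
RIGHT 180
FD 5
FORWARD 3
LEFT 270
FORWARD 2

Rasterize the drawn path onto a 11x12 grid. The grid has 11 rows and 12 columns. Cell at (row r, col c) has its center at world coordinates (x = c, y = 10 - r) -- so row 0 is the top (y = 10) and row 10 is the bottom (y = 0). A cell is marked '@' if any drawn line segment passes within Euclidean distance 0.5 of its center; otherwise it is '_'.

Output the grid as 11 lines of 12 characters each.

Answer: ____@_______
____@_______
____@_______
____@_______
____@_______
____@_______
__@@@_______
____@_______
__@@@_______
____________
____________

Derivation:
Segment 0: (2,4) -> (4,4)
Segment 1: (4,4) -> (4,10)
Segment 2: (4,10) -> (4,5)
Segment 3: (4,5) -> (4,2)
Segment 4: (4,2) -> (2,2)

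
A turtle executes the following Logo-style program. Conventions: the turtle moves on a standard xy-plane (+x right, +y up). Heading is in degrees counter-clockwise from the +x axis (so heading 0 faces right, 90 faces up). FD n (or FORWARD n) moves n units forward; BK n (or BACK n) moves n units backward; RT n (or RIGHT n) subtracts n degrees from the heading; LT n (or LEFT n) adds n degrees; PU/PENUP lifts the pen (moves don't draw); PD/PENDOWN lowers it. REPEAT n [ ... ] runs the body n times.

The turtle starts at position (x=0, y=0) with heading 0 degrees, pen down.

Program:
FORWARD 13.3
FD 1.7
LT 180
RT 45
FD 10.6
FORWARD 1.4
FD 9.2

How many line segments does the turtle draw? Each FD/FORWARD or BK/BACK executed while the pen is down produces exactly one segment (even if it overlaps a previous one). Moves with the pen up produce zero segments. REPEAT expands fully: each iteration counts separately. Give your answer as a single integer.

Answer: 5

Derivation:
Executing turtle program step by step:
Start: pos=(0,0), heading=0, pen down
FD 13.3: (0,0) -> (13.3,0) [heading=0, draw]
FD 1.7: (13.3,0) -> (15,0) [heading=0, draw]
LT 180: heading 0 -> 180
RT 45: heading 180 -> 135
FD 10.6: (15,0) -> (7.505,7.495) [heading=135, draw]
FD 1.4: (7.505,7.495) -> (6.515,8.485) [heading=135, draw]
FD 9.2: (6.515,8.485) -> (0.009,14.991) [heading=135, draw]
Final: pos=(0.009,14.991), heading=135, 5 segment(s) drawn
Segments drawn: 5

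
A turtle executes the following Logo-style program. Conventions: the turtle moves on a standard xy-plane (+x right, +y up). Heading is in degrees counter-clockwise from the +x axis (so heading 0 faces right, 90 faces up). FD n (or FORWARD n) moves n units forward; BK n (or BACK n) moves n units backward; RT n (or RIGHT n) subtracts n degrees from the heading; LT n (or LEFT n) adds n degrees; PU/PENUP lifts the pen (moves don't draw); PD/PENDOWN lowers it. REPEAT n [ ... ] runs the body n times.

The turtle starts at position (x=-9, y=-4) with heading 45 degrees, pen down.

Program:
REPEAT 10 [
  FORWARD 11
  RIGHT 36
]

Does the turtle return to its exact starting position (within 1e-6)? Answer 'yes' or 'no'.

Executing turtle program step by step:
Start: pos=(-9,-4), heading=45, pen down
REPEAT 10 [
  -- iteration 1/10 --
  FD 11: (-9,-4) -> (-1.222,3.778) [heading=45, draw]
  RT 36: heading 45 -> 9
  -- iteration 2/10 --
  FD 11: (-1.222,3.778) -> (9.643,5.499) [heading=9, draw]
  RT 36: heading 9 -> 333
  -- iteration 3/10 --
  FD 11: (9.643,5.499) -> (19.444,0.505) [heading=333, draw]
  RT 36: heading 333 -> 297
  -- iteration 4/10 --
  FD 11: (19.444,0.505) -> (24.438,-9.296) [heading=297, draw]
  RT 36: heading 297 -> 261
  -- iteration 5/10 --
  FD 11: (24.438,-9.296) -> (22.717,-20.161) [heading=261, draw]
  RT 36: heading 261 -> 225
  -- iteration 6/10 --
  FD 11: (22.717,-20.161) -> (14.939,-27.939) [heading=225, draw]
  RT 36: heading 225 -> 189
  -- iteration 7/10 --
  FD 11: (14.939,-27.939) -> (4.074,-29.66) [heading=189, draw]
  RT 36: heading 189 -> 153
  -- iteration 8/10 --
  FD 11: (4.074,-29.66) -> (-5.727,-24.666) [heading=153, draw]
  RT 36: heading 153 -> 117
  -- iteration 9/10 --
  FD 11: (-5.727,-24.666) -> (-10.721,-14.865) [heading=117, draw]
  RT 36: heading 117 -> 81
  -- iteration 10/10 --
  FD 11: (-10.721,-14.865) -> (-9,-4) [heading=81, draw]
  RT 36: heading 81 -> 45
]
Final: pos=(-9,-4), heading=45, 10 segment(s) drawn

Start position: (-9, -4)
Final position: (-9, -4)
Distance = 0; < 1e-6 -> CLOSED

Answer: yes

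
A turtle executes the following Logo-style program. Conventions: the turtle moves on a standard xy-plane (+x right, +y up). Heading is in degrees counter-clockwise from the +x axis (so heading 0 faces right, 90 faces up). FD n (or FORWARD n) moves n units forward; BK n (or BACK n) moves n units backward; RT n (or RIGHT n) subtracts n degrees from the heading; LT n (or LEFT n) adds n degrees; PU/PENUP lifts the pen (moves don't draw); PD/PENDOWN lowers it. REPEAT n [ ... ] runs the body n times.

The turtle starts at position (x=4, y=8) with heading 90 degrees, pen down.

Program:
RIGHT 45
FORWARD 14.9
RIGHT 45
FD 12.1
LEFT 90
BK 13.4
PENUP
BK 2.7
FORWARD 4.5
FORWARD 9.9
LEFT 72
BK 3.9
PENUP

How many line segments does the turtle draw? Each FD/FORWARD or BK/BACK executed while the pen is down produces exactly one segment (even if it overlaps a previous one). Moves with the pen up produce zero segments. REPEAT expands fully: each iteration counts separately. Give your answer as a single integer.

Answer: 3

Derivation:
Executing turtle program step by step:
Start: pos=(4,8), heading=90, pen down
RT 45: heading 90 -> 45
FD 14.9: (4,8) -> (14.536,18.536) [heading=45, draw]
RT 45: heading 45 -> 0
FD 12.1: (14.536,18.536) -> (26.636,18.536) [heading=0, draw]
LT 90: heading 0 -> 90
BK 13.4: (26.636,18.536) -> (26.636,5.136) [heading=90, draw]
PU: pen up
BK 2.7: (26.636,5.136) -> (26.636,2.436) [heading=90, move]
FD 4.5: (26.636,2.436) -> (26.636,6.936) [heading=90, move]
FD 9.9: (26.636,6.936) -> (26.636,16.836) [heading=90, move]
LT 72: heading 90 -> 162
BK 3.9: (26.636,16.836) -> (30.345,15.631) [heading=162, move]
PU: pen up
Final: pos=(30.345,15.631), heading=162, 3 segment(s) drawn
Segments drawn: 3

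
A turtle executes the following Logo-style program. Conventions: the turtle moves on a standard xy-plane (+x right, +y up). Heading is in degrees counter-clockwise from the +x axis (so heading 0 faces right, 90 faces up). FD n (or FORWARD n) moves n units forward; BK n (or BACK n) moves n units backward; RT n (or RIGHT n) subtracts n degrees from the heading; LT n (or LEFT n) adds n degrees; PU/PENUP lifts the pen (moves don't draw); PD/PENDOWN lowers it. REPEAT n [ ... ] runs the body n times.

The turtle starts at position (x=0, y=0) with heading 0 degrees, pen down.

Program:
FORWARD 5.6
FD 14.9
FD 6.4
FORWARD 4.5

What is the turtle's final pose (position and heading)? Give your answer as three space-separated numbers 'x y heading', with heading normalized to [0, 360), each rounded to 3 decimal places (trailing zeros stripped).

Executing turtle program step by step:
Start: pos=(0,0), heading=0, pen down
FD 5.6: (0,0) -> (5.6,0) [heading=0, draw]
FD 14.9: (5.6,0) -> (20.5,0) [heading=0, draw]
FD 6.4: (20.5,0) -> (26.9,0) [heading=0, draw]
FD 4.5: (26.9,0) -> (31.4,0) [heading=0, draw]
Final: pos=(31.4,0), heading=0, 4 segment(s) drawn

Answer: 31.4 0 0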